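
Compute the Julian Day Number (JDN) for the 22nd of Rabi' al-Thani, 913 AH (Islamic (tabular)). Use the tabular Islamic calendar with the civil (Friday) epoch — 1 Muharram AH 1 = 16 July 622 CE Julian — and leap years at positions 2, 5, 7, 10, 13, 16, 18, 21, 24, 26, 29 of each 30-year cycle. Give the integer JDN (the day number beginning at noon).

2271732

Equivalently 10 September 1507 (proleptic Gregorian).
JDN 2299161 is 15 October 1582 CE (Gregorian); the target day is −27429 days from there, so JDN = 2271732.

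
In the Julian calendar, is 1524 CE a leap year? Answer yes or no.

yes

1524 mod 4 = 0, so it is a leap year in the Julian calendar.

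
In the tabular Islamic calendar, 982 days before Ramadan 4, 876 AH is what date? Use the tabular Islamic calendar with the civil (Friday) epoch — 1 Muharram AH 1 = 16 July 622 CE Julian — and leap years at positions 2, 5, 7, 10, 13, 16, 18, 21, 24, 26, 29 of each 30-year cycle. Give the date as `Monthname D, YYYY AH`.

JDN of Ramadan 4, 876 AH = 2258750.
2258750 − 982 = 2257768.
JDN 2257768 in the tabular Islamic calendar is Dhu al-Qa'dah 26, 873 AH.

Dhu al-Qa'dah 26, 873 AH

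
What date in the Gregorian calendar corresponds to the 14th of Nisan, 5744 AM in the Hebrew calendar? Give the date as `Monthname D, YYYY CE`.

Both dates share Julian Day Number 2445807; in the Gregorian calendar that is 16 April 1984 CE.

April 16, 1984 CE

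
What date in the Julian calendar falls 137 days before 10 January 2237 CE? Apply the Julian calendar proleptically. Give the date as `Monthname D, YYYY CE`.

August 26, 2236 CE

The starting date is JDN 2538132; 2538132 − 137 = 2537995.
JDN 2537995 corresponds to August 26, 2236 CE.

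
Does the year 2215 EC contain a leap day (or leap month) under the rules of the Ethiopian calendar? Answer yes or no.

2215 mod 4 = 3; in the Ethiopian calendar a year is leap when year mod 4 = 3, so it is a leap year.

yes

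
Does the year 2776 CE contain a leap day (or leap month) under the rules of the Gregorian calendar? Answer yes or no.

2776 is divisible by 4 and not by 100, so it is a leap year.

yes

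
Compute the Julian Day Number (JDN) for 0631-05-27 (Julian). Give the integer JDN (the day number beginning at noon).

In the proleptic Gregorian calendar the same day is 30 May 631.
JDN 2400001 is 17 November 1858 CE (Gregorian), MJD 0; the target day is −448324 days from there, so JDN = 1951677.

1951677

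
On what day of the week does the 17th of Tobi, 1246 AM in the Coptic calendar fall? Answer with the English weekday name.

Wednesday

In the proleptic Gregorian calendar this is 22 January 1530 (JDN 2279902).
JDN 2279902 mod 7 = 2, and JDN 0 was a Monday, so this is a Wednesday.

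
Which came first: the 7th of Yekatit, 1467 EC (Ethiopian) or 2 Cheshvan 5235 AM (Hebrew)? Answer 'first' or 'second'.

The two dates have Julian Day Numbers 2259833 and 2259722 respectively.
Since 2259722 < 2259833, the second date comes first.

second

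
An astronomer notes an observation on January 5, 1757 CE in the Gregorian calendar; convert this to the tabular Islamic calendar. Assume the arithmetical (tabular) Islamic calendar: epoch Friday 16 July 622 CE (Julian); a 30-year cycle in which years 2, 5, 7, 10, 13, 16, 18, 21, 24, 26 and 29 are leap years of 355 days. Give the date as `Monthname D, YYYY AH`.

Both dates share Julian Day Number 2362796; in the tabular Islamic calendar that is 13 Rabi' al-Thani 1170 AH.

Rabi' al-Thani 13, 1170 AH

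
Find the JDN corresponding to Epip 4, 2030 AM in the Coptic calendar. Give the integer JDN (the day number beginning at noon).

In the Gregorian calendar the same day is 14 July 2314.
JDN 2299161 is 15 October 1582 CE (Gregorian); the target day is +267264 days from there, so JDN = 2566425.

2566425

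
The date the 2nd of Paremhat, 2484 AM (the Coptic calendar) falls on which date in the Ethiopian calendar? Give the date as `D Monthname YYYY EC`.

2 Megabit 2760 EC

Julian Day Number of the source date = 2732127.
Converting JDN 2732127 to the Ethiopian calendar gives 2 Megabit 2760 EC.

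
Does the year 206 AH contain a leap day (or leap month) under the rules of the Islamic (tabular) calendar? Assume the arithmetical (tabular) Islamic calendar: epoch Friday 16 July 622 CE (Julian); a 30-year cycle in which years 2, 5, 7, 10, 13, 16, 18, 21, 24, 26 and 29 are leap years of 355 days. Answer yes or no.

Year 206 AH is year 26 of its 30-year cycle; leap positions are 2, 5, 7, 10, 13, 16, 18, 21, 24, 26, 29, so it is a leap year (355 days).

yes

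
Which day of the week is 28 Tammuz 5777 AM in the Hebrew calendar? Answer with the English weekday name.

Saturday

This is JDN 2457957 (22 July 2017 Gregorian).
Since JDN mod 7 = 5 (0 = Monday), the day is Saturday.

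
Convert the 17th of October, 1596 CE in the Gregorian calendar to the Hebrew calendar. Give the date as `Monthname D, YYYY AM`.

Both dates share Julian Day Number 2304277; in the Hebrew calendar that is 25 Tishrei 5357 AM.

Tishrei 25, 5357 AM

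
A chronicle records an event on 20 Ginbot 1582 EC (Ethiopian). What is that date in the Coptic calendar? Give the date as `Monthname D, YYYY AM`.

Pashons 20, 1306 AM

The source date corresponds to 25 May 1590 in the Gregorian calendar (JDN 2301940).
That day falls on 20 Pashons 1306 AM in the Coptic calendar.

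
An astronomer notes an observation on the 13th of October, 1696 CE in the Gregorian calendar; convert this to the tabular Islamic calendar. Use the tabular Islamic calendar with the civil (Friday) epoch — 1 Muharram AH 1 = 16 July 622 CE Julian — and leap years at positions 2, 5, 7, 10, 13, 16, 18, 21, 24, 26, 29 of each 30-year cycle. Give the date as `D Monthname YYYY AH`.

16 Rabi' al-Awwal 1108 AH

Julian Day Number of the source date = 2340798.
Converting JDN 2340798 to the tabular Islamic calendar gives 16 Rabi' al-Awwal 1108 AH.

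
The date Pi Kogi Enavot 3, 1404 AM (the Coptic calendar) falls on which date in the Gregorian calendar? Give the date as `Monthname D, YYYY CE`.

Julian Day Number of the source date = 2337838.
Converting JDN 2337838 to the Gregorian calendar gives 5 September 1688 CE.

September 5, 1688 CE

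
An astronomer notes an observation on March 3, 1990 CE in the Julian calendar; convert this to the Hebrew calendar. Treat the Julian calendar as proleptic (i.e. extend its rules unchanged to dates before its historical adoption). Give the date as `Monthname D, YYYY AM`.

Adar 19, 5750 AM

Julian Day Number of the source date = 2447967.
Converting JDN 2447967 to the Hebrew calendar gives 19 Adar 5750 AM.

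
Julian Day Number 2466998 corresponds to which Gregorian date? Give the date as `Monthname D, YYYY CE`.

Counting from JDN 2299161 = 15 Oct 1582 gives an offset of 167837 days.

April 23, 2042 CE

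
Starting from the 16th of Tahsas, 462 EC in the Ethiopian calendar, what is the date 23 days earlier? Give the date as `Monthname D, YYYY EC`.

Counting 23 days back from JDN 1892706 reaches JDN 1892683, which is Hidar 23, 462 EC.

Hidar 23, 462 EC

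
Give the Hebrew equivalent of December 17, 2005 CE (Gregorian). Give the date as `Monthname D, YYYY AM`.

Julian Day Number of the source date = 2453722.
Converting JDN 2453722 to the Hebrew calendar gives 16 Kislev 5766 AM.

Kislev 16, 5766 AM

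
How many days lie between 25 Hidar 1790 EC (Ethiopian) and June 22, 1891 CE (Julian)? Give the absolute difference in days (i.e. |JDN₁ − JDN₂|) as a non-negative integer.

34181

First date → JDN 2377737; second date → JDN 2411918.
The interval is |2377737 − 2411918| = 34181 days.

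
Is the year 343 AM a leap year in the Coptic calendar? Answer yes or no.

343 mod 4 = 3; in the Coptic calendar a year is leap when year mod 4 = 3, so it is a leap year.

yes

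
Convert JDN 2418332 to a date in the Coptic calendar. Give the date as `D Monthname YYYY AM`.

17 Tobi 1625 AM

The Gregorian equivalent of JDN 2418332 is 25 January 1909.
In the Coptic calendar that day is 17 Tobi 1625 AM.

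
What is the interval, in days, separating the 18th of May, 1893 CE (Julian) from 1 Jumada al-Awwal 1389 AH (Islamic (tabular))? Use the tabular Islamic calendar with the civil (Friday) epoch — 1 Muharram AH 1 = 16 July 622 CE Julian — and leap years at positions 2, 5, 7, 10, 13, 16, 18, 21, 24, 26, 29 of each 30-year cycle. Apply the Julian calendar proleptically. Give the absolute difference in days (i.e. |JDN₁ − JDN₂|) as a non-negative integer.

27805

First date → JDN 2412614; second date → JDN 2440419.
The interval is |2412614 − 2440419| = 27805 days.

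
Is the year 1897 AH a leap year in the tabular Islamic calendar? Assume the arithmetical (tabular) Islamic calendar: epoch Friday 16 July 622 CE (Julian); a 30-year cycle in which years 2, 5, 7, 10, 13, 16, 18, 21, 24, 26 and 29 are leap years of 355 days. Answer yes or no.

yes

Year 1897 AH is year 7 of its 30-year cycle; leap positions are 2, 5, 7, 10, 13, 16, 18, 21, 24, 26, 29, so it is a leap year (355 days).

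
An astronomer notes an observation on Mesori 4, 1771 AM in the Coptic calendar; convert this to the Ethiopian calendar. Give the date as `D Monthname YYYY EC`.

4 Nehase 2047 EC

Julian Day Number of the source date = 2471855.
Converting JDN 2471855 to the Ethiopian calendar gives 4 Nehase 2047 EC.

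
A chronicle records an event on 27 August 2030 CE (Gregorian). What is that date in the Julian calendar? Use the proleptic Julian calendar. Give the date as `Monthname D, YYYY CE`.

At this point the Julian calendar is 13 days behind the Gregorian.
27 August 2030 Gregorian − 13 days → 14 August 2030 Julian.

August 14, 2030 CE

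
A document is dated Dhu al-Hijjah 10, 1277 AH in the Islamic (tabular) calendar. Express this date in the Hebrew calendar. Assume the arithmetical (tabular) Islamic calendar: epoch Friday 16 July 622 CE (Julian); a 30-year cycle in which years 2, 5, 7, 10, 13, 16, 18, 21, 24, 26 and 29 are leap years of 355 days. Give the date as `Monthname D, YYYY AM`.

The source date corresponds to 19 June 1861 in the Gregorian calendar (JDN 2400946).
That day falls on 11 Tammuz 5621 AM in the Hebrew calendar.

Tammuz 11, 5621 AM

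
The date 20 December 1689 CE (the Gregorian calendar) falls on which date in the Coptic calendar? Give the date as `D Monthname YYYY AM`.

14 Koiak 1406 AM

Both dates share Julian Day Number 2338309; in the Coptic calendar that is 14 Koiak 1406 AM.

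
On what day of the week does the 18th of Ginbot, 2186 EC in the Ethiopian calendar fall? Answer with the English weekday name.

In the Gregorian calendar this is 27 May 2194 (JDN 2522549).
Since JDN mod 7 = 1 (0 = Monday), the day is Tuesday.

Tuesday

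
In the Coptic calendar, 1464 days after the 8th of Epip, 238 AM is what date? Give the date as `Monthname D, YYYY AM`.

JDN of the 8th of Epip, 238 AM = 1911901.
1911901 + 1464 = 1913365.
JDN 1913365 in the Coptic calendar is Epip 11, 242 AM.

Epip 11, 242 AM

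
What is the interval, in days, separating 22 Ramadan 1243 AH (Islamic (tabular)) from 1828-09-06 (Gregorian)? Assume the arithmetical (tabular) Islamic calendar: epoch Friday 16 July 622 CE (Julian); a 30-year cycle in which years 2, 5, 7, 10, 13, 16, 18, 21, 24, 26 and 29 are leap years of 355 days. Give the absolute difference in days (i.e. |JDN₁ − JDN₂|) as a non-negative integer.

152

JDN of the first date = 2388820.
JDN of the second date = 2388972.
|2388972 − 2388820| = 152.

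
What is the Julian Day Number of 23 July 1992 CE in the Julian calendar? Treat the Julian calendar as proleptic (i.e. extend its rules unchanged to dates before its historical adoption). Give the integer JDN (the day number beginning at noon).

Equivalently 5 August 1992 (Gregorian).
JDN 2451545 is 1 January 2000 CE (Gregorian); the target day is −2705 days from there, so JDN = 2448840.

2448840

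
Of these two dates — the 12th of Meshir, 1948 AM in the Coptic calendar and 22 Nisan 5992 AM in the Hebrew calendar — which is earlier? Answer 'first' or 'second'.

First date → JDN 2536333; second date → JDN 2536385.
JDN 2536333 < JDN 2536385, so the first date is earlier.

first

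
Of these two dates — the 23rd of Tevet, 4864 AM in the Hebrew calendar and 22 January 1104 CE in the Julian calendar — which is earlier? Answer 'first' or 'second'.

first

Converting both to JDN: 2124286 vs 2124315; the smaller is the first.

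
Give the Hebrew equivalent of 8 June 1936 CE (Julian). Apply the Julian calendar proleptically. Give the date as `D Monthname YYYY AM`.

1 Tammuz 5696 AM

The source date corresponds to 21 June 1936 in the Gregorian calendar (JDN 2428341).
That day falls on 1 Tammuz 5696 AM in the Hebrew calendar.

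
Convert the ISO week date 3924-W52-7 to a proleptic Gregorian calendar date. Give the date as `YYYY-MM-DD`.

ISO week 1 of 3924 is the week containing the first Thursday of 3924.
Week 52, day 7 (Sunday) lands on 3924-12-28.

3924-12-28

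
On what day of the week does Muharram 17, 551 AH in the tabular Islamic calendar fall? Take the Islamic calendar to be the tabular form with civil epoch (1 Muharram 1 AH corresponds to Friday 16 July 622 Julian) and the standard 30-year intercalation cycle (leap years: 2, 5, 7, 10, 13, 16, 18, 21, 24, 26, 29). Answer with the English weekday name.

This is JDN 2143358 (19 March 1156 Gregorian).
Since JDN mod 7 = 0 (0 = Monday), the day is Monday.

Monday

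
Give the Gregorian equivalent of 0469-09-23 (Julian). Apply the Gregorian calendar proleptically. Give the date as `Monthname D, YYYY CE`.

For dates in this range the Gregorian date is 1 day ahead of the Julian.
23 September 469 Julian + 1 day → 24 September 469 Gregorian.

September 24, 469 CE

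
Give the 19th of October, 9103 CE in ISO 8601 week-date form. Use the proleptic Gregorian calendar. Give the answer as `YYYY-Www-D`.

The weekday is Monday (ISO weekday 1).
That Monday belongs to ISO week 43 of ISO year 9103.

9103-W43-1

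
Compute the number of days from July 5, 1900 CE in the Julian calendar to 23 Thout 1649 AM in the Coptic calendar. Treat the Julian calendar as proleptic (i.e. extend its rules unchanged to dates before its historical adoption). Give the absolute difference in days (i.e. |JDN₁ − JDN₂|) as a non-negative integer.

11765

JDN of the first date = 2415219.
JDN of the second date = 2426984.
|2426984 − 2415219| = 11765.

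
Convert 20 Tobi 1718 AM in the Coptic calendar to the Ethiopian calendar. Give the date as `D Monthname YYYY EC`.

The source date corresponds to 28 January 2002 in the Gregorian calendar (JDN 2452303).
That day falls on 20 Tir 1994 EC in the Ethiopian calendar.

20 Tir 1994 EC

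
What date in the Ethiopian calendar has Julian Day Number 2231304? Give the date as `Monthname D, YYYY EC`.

Tahsas 27, 1389 EC

The proleptic Gregorian equivalent of JDN 2231304 is 31 December 1396.
In the Ethiopian calendar that day is Tahsas 27, 1389 EC.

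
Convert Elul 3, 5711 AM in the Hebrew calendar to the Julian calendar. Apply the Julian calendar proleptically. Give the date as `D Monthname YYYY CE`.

Both dates share Julian Day Number 2433894; in the Julian calendar that is 22 August 1951 CE.

22 August 1951 CE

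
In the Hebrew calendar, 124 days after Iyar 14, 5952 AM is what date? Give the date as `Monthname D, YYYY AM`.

Elul 20, 5952 AM

Counting 124 days forward from JDN 2521789 reaches JDN 2521913, which is Elul 20, 5952 AM.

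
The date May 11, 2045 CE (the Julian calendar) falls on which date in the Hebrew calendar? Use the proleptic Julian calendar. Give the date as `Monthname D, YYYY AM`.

Julian Day Number of the source date = 2468125.
Converting JDN 2468125 to the Hebrew calendar gives 8 Sivan 5805 AM.

Sivan 8, 5805 AM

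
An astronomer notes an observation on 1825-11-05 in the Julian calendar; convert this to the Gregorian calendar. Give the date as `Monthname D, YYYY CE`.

November 17, 1825 CE

For dates in this range the Gregorian date is 12 days ahead of the Julian.
5 November 1825 Julian + 12 days → 17 November 1825 Gregorian.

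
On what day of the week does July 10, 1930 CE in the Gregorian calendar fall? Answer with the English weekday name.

Since JDN mod 7 = 3 (0 = Monday), the day is Thursday.

Thursday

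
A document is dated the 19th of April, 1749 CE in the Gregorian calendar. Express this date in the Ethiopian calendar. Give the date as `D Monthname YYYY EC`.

13 Miyazya 1741 EC

Julian Day Number of the source date = 2359978.
Converting JDN 2359978 to the Ethiopian calendar gives 13 Miyazya 1741 EC.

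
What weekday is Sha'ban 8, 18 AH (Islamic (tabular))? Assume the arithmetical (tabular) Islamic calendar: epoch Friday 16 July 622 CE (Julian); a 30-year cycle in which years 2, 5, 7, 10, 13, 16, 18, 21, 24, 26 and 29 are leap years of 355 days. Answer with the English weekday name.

Equivalently 17 August 639 Gregorian, JDN 1954678.
1954678 ≡ 5 (mod 7); counting from Monday = 0 gives Saturday.

Saturday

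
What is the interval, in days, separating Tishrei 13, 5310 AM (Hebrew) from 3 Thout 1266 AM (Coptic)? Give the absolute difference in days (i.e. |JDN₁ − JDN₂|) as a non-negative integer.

35

JDN of the first date = 2287108.
JDN of the second date = 2287073.
|2287073 − 2287108| = 35.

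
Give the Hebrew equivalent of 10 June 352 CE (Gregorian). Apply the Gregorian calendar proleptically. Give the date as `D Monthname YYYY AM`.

Julian Day Number of the source date = 1849786.
Converting JDN 1849786 to the Hebrew calendar gives 10 Sivan 4112 AM.

10 Sivan 4112 AM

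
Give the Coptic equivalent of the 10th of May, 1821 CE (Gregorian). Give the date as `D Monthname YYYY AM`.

Both dates share Julian Day Number 2386296; in the Coptic calendar that is 3 Pashons 1537 AM.

3 Pashons 1537 AM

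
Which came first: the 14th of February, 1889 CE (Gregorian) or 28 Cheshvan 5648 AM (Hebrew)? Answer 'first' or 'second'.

The two dates have Julian Day Numbers 2411048 and 2410591 respectively.
Since 2410591 < 2411048, the second date comes first.

second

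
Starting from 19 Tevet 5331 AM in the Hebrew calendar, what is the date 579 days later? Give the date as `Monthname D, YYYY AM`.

Av 8, 5332 AM

The starting date is JDN 2294851; 2294851 + 579 = 2295430.
JDN 2295430 corresponds to Av 8, 5332 AM.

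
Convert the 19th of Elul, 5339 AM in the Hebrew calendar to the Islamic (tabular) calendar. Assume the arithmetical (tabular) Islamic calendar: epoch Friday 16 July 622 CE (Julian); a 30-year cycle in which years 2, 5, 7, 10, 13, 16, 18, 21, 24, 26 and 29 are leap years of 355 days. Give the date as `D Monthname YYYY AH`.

Julian Day Number of the source date = 2298040.
Converting JDN 2298040 to the tabular Islamic calendar gives 18 Rajab 987 AH.

18 Rajab 987 AH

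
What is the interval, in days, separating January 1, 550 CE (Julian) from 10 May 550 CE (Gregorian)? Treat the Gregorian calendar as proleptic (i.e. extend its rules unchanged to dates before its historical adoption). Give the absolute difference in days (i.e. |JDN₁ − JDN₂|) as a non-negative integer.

JDN of the first date = 1921946.
JDN of the second date = 1922073.
|1922073 − 1921946| = 127.

127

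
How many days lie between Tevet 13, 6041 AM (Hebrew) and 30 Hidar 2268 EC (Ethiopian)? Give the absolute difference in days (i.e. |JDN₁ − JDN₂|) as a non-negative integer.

1851

JDN of the first date = 2554183.
JDN of the second date = 2552332.
|2552332 − 2554183| = 1851.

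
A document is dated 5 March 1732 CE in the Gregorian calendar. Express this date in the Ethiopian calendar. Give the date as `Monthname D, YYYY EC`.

Yekatit 28, 1724 EC

Both dates share Julian Day Number 2353724; in the Ethiopian calendar that is 28 Yekatit 1724 EC.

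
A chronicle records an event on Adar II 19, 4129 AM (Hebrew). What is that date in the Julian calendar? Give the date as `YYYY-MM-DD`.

Both dates share Julian Day Number 1855909; in the Julian calendar that is 15 March 369 CE.

0369-03-15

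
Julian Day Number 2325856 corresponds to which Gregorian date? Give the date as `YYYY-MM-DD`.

1655-11-16

JDN 2451545 is 1 Jan 2000; 2325856 is −125689 days from there.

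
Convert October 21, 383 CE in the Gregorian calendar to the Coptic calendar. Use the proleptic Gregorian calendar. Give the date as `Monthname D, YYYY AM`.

Both dates share Julian Day Number 1861241; in the Coptic calendar that is 22 Paopi 100 AM.

Paopi 22, 100 AM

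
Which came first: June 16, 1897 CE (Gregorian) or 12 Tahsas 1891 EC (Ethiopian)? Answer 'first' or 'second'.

Converting both to JDN: 2414092 vs 2414644; the smaller is the first.

first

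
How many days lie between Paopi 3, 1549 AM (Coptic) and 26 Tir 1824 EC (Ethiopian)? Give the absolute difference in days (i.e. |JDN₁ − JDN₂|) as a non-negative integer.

JDN of the first date = 2390469.
JDN of the second date = 2390217.
|2390217 − 2390469| = 252.

252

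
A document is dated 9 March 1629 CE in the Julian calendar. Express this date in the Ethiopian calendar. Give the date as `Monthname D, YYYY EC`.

Megabit 13, 1621 EC

Both dates share Julian Day Number 2316118; in the Ethiopian calendar that is 13 Megabit 1621 EC.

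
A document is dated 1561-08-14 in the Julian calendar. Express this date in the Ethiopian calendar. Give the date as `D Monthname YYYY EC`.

21 Nehase 1553 EC

The source date corresponds to 24 August 1561 in the proleptic Gregorian calendar (JDN 2291439).
That day falls on 21 Nehase 1553 EC in the Ethiopian calendar.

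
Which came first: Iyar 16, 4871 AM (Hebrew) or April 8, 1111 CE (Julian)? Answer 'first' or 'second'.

second

First date → JDN 2126966; second date → JDN 2126948.
JDN 2126948 < JDN 2126966, so the second date is earlier.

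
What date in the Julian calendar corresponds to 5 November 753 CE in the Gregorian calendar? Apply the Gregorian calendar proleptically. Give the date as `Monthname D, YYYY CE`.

At this point the Julian calendar is 4 days behind the Gregorian.
5 November 753 Gregorian − 4 days → 1 November 753 Julian.

November 1, 753 CE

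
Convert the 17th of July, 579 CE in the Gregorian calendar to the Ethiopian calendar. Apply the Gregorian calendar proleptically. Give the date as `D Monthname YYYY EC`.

Julian Day Number of the source date = 1932733.
Converting JDN 1932733 to the Ethiopian calendar gives 21 Hamle 571 EC.

21 Hamle 571 EC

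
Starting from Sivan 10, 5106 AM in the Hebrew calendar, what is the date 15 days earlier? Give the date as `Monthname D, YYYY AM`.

Iyar 24, 5106 AM

The starting date is JDN 2212836; 2212836 − 15 = 2212821.
JDN 2212821 corresponds to Iyar 24, 5106 AM.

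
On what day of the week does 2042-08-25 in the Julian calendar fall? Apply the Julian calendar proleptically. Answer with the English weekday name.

Sunday

In the Gregorian calendar this is 7 September 2042 (JDN 2467135).
JDN 2467135 mod 7 = 6, and JDN 0 was a Monday, so this is a Sunday.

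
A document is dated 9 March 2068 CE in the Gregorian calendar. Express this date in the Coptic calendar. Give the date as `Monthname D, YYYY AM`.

Meshir 30, 1784 AM

Julian Day Number of the source date = 2476450.
Converting JDN 2476450 to the Coptic calendar gives 30 Meshir 1784 AM.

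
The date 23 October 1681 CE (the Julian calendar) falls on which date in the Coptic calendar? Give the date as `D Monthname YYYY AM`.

26 Paopi 1398 AM

Julian Day Number of the source date = 2335339.
Converting JDN 2335339 to the Coptic calendar gives 26 Paopi 1398 AM.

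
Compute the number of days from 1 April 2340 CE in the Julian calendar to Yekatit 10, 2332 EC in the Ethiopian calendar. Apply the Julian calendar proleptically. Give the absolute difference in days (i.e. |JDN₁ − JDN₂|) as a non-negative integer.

56

JDN of the first date = 2575834.
JDN of the second date = 2575778.
|2575778 − 2575834| = 56.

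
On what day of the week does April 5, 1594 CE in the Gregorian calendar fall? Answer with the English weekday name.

2303351 ≡ 1 (mod 7); counting from Monday = 0 gives Tuesday.

Tuesday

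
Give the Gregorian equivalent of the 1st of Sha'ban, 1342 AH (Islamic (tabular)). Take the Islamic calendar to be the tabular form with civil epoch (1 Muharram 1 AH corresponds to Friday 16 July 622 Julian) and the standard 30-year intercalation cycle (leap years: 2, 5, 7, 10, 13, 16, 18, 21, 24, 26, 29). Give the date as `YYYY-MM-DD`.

Julian Day Number of the source date = 2423853.
Converting JDN 2423853 to the Gregorian calendar gives 8 March 1924 CE.

1924-03-08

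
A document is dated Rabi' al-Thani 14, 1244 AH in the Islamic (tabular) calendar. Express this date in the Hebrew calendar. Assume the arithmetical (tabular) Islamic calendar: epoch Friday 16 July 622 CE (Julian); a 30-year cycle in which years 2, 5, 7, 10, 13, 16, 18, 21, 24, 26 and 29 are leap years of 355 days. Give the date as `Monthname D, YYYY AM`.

Cheshvan 16, 5589 AM

The source date corresponds to 24 October 1828 in the Gregorian calendar (JDN 2389020).
That day falls on 16 Cheshvan 5589 AM in the Hebrew calendar.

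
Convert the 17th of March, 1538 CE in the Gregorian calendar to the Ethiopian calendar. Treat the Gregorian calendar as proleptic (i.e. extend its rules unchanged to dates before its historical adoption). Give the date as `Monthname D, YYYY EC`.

Megabit 11, 1530 EC

Both dates share Julian Day Number 2282878; in the Ethiopian calendar that is 11 Megabit 1530 EC.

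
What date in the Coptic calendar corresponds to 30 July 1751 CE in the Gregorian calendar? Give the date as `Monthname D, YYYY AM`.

Epip 25, 1467 AM

Both dates share Julian Day Number 2360810; in the Coptic calendar that is 25 Epip 1467 AM.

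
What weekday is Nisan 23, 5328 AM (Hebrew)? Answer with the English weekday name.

Equivalently 1 May 1568 Gregorian, JDN 2293881.
2293881 ≡ 2 (mod 7); counting from Monday = 0 gives Wednesday.

Wednesday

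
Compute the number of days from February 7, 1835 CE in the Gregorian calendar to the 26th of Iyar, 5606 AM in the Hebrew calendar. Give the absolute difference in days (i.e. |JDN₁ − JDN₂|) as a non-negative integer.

First date → JDN 2391317; second date → JDN 2395439.
The interval is |2391317 − 2395439| = 4122 days.

4122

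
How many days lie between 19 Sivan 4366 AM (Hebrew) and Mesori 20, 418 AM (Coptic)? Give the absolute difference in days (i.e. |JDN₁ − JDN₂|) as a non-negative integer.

First date → JDN 1942550; second date → JDN 1977688.
The interval is |1942550 − 1977688| = 35138 days.

35138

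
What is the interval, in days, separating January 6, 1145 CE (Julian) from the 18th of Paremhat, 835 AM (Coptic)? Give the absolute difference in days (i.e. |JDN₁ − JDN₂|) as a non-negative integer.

JDN of the first date = 2139275.
JDN of the second date = 2129845.
|2129845 − 2139275| = 9430.

9430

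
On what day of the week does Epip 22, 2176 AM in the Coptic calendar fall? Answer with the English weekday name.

Equivalently 1 August 2460 Gregorian, JDN 2619770.
JDN 2619770 mod 7 = 6, and JDN 0 was a Monday, so this is a Sunday.

Sunday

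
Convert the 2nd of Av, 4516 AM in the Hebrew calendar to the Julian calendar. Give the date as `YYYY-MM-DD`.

0756-07-03

Both dates share Julian Day Number 1997371; in the Julian calendar that is 3 July 756 CE.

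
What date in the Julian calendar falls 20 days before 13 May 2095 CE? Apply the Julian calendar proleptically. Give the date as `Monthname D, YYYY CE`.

The starting date is JDN 2486389; 2486389 − 20 = 2486369.
JDN 2486369 corresponds to April 23, 2095 CE.

April 23, 2095 CE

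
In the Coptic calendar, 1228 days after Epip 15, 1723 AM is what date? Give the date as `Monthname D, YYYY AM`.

Hathor 22, 1727 AM

Counting 1228 days forward from JDN 2454304 reaches JDN 2455532, which is Hathor 22, 1727 AM.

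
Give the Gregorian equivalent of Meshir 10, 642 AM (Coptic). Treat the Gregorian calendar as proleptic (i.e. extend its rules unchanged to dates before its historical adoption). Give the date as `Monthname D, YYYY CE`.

Julian Day Number of the source date = 2059314.
Converting JDN 2059314 to the Gregorian calendar gives 9 February 926 CE.

February 9, 926 CE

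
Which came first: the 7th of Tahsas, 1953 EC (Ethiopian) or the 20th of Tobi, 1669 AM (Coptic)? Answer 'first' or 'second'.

The two dates have Julian Day Numbers 2437285 and 2434406 respectively.
Since 2434406 < 2437285, the second date comes first.

second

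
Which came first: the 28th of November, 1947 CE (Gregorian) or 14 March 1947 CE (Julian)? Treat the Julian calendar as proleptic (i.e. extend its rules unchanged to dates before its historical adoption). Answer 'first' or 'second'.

The two dates have Julian Day Numbers 2432518 and 2432272 respectively.
Since 2432272 < 2432518, the second date comes first.

second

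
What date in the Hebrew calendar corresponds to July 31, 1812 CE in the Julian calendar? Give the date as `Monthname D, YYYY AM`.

Elul 4, 5572 AM

Both dates share Julian Day Number 2383103; in the Hebrew calendar that is 4 Elul 5572 AM.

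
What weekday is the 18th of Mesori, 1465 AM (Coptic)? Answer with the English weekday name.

Friday

Equivalently 22 August 1749 Gregorian, JDN 2360103.
Since JDN mod 7 = 4 (0 = Monday), the day is Friday.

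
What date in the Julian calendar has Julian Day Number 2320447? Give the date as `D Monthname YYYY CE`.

14 January 1641 CE

JDN 2320447 is 24 January 1641 in the Gregorian calendar.
In the Julian calendar that day is 14 January 1641 CE.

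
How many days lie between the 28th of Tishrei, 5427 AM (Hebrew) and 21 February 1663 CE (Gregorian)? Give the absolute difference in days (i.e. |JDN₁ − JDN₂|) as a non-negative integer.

JDN of the first date = 2329854.
JDN of the second date = 2328510.
|2328510 − 2329854| = 1344.

1344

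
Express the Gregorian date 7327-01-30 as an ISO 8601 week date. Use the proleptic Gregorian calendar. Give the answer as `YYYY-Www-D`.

The weekday is Thursday (ISO weekday 4).
That Thursday belongs to ISO week 5 of ISO year 7327.

7327-W05-4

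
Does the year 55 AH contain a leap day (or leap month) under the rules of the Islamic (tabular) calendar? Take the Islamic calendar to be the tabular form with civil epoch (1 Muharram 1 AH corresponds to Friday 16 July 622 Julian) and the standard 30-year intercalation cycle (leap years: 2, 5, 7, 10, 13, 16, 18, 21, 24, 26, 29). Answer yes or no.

Year 55 AH is year 25 of its 30-year cycle; leap positions are 2, 5, 7, 10, 13, 16, 18, 21, 24, 26, 29, so it is a common year (354 days).

no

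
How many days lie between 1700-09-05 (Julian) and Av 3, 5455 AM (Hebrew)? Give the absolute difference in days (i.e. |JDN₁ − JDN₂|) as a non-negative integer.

1889

JDN of the first date = 2342231.
JDN of the second date = 2340342.
|2340342 − 2342231| = 1889.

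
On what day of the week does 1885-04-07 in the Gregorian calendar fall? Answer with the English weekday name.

2409639 ≡ 1 (mod 7); counting from Monday = 0 gives Tuesday.

Tuesday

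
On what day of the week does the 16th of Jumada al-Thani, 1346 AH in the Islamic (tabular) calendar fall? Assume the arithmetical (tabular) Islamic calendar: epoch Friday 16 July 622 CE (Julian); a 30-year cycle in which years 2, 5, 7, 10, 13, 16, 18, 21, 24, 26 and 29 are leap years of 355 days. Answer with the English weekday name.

In the Gregorian calendar this is 11 December 1927 (JDN 2425226).
JDN 2425226 mod 7 = 6, and JDN 0 was a Monday, so this is a Sunday.

Sunday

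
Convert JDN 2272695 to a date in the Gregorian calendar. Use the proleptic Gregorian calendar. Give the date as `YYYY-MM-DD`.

Counting from JDN 2299161 = 15 Oct 1582 gives an offset of -26466 days.

1510-04-30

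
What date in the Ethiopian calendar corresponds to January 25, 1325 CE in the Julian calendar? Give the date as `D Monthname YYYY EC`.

30 Tir 1317 EC

The source date corresponds to 2 February 1325 in the proleptic Gregorian calendar (JDN 2205039).
That day falls on 30 Tir 1317 EC in the Ethiopian calendar.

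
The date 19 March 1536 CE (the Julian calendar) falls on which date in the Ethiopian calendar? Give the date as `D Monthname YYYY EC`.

Julian Day Number of the source date = 2282160.
Converting JDN 2282160 to the Ethiopian calendar gives 23 Megabit 1528 EC.

23 Megabit 1528 EC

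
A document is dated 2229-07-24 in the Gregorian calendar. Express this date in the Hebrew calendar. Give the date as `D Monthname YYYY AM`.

Both dates share Julian Day Number 2535390; in the Hebrew calendar that is 3 Av 5989 AM.

3 Av 5989 AM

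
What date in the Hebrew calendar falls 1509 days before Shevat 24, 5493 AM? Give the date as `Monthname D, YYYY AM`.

Tevet 21, 5489 AM

The starting date is JDN 2354065; 2354065 − 1509 = 2352556.
JDN 2352556 corresponds to Tevet 21, 5489 AM.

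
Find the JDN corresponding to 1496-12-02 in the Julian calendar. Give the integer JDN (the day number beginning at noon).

In the proleptic Gregorian calendar the same day is 11 December 1496.
JDN 2400001 is 17 November 1858 CE (Gregorian), MJD 0; the target day is −132193 days from there, so JDN = 2267808.

2267808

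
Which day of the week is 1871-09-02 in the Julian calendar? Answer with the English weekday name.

In the Gregorian calendar this is 14 September 1871 (JDN 2404685).
JDN 2404685 mod 7 = 3, and JDN 0 was a Monday, so this is a Thursday.

Thursday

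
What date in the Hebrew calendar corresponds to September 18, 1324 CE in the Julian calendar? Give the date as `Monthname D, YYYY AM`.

The source date corresponds to 26 September 1324 in the proleptic Gregorian calendar (JDN 2204910).
That day falls on 28 Elul 5084 AM in the Hebrew calendar.

Elul 28, 5084 AM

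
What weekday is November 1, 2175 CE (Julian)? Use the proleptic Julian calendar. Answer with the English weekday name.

Wednesday

This is JDN 2515781 (15 November 2175 Gregorian).
2515781 ≡ 2 (mod 7); counting from Monday = 0 gives Wednesday.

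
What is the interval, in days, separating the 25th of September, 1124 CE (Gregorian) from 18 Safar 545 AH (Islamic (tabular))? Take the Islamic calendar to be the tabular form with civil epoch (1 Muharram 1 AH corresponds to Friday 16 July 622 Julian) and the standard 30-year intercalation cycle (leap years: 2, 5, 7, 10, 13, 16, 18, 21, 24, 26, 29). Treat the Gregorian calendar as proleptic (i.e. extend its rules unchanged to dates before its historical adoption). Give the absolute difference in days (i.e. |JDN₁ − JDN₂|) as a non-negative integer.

9402

JDN of the first date = 2131860.
JDN of the second date = 2141262.
|2141262 − 2131860| = 9402.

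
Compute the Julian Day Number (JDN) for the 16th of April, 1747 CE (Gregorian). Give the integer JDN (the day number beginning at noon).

2359244

JDN 2299161 is 15 October 1582 CE (Gregorian); the target day is +60083 days from there, so JDN = 2359244.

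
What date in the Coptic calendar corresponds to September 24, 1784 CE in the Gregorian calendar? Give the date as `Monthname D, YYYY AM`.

Thout 16, 1501 AM

Julian Day Number of the source date = 2372920.
Converting JDN 2372920 to the Coptic calendar gives 16 Thout 1501 AM.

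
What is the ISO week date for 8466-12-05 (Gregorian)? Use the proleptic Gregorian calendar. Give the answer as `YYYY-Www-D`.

The weekday is Sunday (ISO weekday 7).
That Sunday belongs to ISO week 48 of ISO year 8466.

8466-W48-7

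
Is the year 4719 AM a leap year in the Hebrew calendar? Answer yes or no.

Hebrew year 4719 is year 7 of its 19-year Metonic cycle; leap years are at positions 3, 6, 8, 11, 14, 17, 19, so it is a common year (12 months).

no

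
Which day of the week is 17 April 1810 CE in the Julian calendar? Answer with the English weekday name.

This is JDN 2382267 (29 April 1810 Gregorian).
2382267 ≡ 6 (mod 7); counting from Monday = 0 gives Sunday.

Sunday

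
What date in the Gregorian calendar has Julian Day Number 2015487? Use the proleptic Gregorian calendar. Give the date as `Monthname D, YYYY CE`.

Counting from JDN 2299161 = 15 Oct 1582 gives an offset of -283674 days.

February 11, 806 CE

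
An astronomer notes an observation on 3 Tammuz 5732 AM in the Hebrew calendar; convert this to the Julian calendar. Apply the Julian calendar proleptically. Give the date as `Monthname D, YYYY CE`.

The source date corresponds to 15 June 1972 in the Gregorian calendar (JDN 2441484).
That day falls on 2 June 1972 CE in the Julian calendar.

June 2, 1972 CE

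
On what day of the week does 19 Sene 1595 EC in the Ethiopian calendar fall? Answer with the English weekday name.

In the Gregorian calendar this is 23 June 1603 (JDN 2306717).
JDN 2306717 mod 7 = 0, and JDN 0 was a Monday, so this is a Monday.

Monday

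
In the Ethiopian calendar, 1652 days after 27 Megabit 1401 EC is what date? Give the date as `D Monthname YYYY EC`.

3 Tikimt 1406 EC

Counting 1652 days forward from JDN 2235777 reaches JDN 2237429, which is 3 Tikimt 1406 EC.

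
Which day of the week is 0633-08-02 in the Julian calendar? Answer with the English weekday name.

Monday

In the proleptic Gregorian calendar this is 5 August 633 (JDN 1952475).
JDN 1952475 mod 7 = 0, and JDN 0 was a Monday, so this is a Monday.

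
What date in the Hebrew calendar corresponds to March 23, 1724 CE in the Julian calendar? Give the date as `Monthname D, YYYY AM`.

Both dates share Julian Day Number 2350831; in the Hebrew calendar that is 10 Nisan 5484 AM.

Nisan 10, 5484 AM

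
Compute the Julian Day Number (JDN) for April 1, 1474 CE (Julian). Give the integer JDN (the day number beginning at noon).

In the proleptic Gregorian calendar the same day is 10 April 1474.
JDN 2299161 is 15 October 1582 CE (Gregorian); the target day is −39634 days from there, so JDN = 2259527.

2259527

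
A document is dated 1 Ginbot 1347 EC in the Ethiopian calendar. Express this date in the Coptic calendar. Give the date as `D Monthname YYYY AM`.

Julian Day Number of the source date = 2216087.
Converting JDN 2216087 to the Coptic calendar gives 1 Pashons 1071 AM.

1 Pashons 1071 AM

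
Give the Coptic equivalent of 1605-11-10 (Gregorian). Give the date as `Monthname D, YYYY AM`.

Julian Day Number of the source date = 2307588.
Converting JDN 2307588 to the Coptic calendar gives 4 Hathor 1322 AM.

Hathor 4, 1322 AM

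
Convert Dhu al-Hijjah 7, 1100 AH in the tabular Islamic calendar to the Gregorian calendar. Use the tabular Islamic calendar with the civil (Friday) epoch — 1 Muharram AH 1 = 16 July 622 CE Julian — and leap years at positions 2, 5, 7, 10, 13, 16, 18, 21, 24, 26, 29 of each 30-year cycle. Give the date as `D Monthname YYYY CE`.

Both dates share Julian Day Number 2338220; in the Gregorian calendar that is 22 September 1689 CE.

22 September 1689 CE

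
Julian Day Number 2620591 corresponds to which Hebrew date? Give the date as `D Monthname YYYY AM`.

7 Cheshvan 6223 AM

JDN 2620591 is 31 October 2462 in the Gregorian calendar.
In the Hebrew calendar that day is 7 Cheshvan 6223 AM.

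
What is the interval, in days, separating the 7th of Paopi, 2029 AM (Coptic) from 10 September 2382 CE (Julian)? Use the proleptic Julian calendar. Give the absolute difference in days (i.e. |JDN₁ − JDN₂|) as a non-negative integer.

First date → JDN 2565793; second date → JDN 2591336.
The interval is |2565793 − 2591336| = 25543 days.

25543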